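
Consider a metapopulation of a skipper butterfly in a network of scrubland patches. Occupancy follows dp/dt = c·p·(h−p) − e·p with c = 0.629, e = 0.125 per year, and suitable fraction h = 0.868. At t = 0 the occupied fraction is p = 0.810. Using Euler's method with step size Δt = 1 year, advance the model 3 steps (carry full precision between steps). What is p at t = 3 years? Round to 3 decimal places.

Update rule: p ← p + [c·p·(h−p) − e·p]·Δt with Δt = 1.
step 1: Δp = -0.07170, p = 0.73830
step 2: Δp = -0.03206, p = 0.70624
step 3: Δp = -0.01642, p = 0.68982

0.690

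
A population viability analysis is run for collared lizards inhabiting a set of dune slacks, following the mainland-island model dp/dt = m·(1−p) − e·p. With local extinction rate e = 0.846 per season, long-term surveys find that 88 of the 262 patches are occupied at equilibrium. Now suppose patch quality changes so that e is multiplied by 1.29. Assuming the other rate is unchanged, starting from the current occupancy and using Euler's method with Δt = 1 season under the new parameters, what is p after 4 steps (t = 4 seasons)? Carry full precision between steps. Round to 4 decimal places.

Observed p* = 88/262 = 0.33588.
Balance m(1−p*) = e·p* gives m = e·p*/(1−p*) = 0.846×0.33588/0.66412 = 0.42786.
Starting from p₀ = 0.33588; update p ← p + (dp/dt)·Δt with the new parameters.
t = 1: p = 0.33588 + (-0.08240) = 0.25347
t = 2: p = 0.25347 + (+0.04278) = 0.29626
t = 3: p = 0.29626 + (-0.02221) = 0.27404
t = 4: p = 0.27404 + (+0.01153) = 0.28558

0.2856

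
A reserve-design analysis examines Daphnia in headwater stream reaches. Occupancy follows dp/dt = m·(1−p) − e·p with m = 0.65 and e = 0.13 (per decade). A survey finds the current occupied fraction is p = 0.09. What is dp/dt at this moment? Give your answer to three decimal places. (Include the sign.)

0.580

Colonization term: m·(1−p) = 0.65×0.9100 = 0.59150.
Extinction term: e·p = 0.01170.
dp/dt = 0.59150 − 0.01170 = 0.57980.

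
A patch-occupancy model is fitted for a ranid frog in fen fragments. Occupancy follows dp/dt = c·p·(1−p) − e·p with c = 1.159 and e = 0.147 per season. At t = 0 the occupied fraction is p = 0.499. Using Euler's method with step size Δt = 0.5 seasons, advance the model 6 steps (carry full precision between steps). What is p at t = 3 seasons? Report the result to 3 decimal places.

Update rule: p ← p + [c·p·(1−p) − e·p]·Δt with Δt = 0.5.
  1  |  dp/dt·Δt = +0.108198  |  p_1 = 0.607198
  2  |  dp/dt·Δt = +0.093587  |  p_2 = 0.700785
  3  |  dp/dt·Δt = +0.070005  |  p_3 = 0.770790
  4  |  dp/dt·Δt = +0.045729  |  p_4 = 0.816519
  5  |  dp/dt·Δt = +0.026804  |  p_5 = 0.843323
  6  |  dp/dt·Δt = +0.014585  |  p_6 = 0.857908

0.858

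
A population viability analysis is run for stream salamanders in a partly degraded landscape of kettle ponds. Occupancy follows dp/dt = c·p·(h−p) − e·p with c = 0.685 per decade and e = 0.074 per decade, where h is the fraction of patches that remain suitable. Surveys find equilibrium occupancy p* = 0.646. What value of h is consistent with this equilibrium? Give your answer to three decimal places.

At equilibrium c(h−p*) = e, so h = p* + e/c.
h = 0.646 + 0.074/0.685 = 0.646 + 0.1080 = 0.7540.

0.754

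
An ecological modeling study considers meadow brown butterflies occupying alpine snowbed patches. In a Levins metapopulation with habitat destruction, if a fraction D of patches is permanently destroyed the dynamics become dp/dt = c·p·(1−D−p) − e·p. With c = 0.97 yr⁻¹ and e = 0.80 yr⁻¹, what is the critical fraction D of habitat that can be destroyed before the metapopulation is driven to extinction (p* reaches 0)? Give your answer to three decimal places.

The nontrivial equilibrium is p* = (1−D) − e/c; extinction occurs when this hits zero.
So D_crit = 1 − e/c = 1 − 0.80/0.97 = 1 − 0.8247 = 0.1753.
This equals the undisturbed p*, a classic result of Lande's extension.

0.175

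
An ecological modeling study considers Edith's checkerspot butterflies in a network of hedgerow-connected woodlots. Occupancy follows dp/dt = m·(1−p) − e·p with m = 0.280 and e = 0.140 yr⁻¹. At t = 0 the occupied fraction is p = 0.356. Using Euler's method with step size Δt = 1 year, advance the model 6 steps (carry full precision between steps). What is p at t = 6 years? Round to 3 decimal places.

0.655

Update rule: p ← p + [m·(1−p) − e·p]·Δt with Δt = 1.
t = 1: p = 0.35600 + (+0.13048) = 0.48648
t = 2: p = 0.48648 + (+0.07568) = 0.56216
t = 3: p = 0.56216 + (+0.04389) = 0.60605
t = 4: p = 0.60605 + (+0.02546) = 0.63151
t = 5: p = 0.63151 + (+0.01477) = 0.64628
t = 6: p = 0.64628 + (+0.00856) = 0.65484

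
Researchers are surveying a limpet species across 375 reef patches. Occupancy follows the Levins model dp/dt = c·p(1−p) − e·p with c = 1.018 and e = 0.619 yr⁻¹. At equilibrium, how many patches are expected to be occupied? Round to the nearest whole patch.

147

p* = 1 − e/c = 1 − 0.619/1.018 = 0.3919.
Expected occupied patches = N × p* = 375 × 0.3919 = 146.98 ≈ 147.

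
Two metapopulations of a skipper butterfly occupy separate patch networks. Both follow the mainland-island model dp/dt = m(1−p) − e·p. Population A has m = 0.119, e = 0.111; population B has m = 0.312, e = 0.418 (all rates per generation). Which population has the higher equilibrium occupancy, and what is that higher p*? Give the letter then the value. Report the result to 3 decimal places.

A, 0.517

A: p*_A = m/(m+e) = 0.119/0.2300 = 0.5174.
B: p*_B = 0.312/0.7300 = 0.4274.
A is higher at 0.5174.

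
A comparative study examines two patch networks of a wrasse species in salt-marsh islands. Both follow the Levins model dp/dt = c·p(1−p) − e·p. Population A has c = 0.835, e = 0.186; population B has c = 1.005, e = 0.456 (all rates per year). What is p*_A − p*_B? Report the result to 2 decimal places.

0.23

A: p*_A = 1 − 0.186/0.835 = 0.7772.
B: p*_B = 1 − 0.456/1.005 = 0.5463.
p*_A − p*_B = 0.7772 − 0.5463 = 0.2310.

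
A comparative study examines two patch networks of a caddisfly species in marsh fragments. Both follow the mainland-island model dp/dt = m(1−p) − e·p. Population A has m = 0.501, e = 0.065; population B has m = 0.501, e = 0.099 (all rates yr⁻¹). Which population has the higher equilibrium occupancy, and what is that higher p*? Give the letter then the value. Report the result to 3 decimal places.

A, 0.885

A: p*_A = m/(m+e) = 0.501/0.5660 = 0.8852.
B: p*_B = 0.501/0.6000 = 0.8350.
A is higher at 0.8852.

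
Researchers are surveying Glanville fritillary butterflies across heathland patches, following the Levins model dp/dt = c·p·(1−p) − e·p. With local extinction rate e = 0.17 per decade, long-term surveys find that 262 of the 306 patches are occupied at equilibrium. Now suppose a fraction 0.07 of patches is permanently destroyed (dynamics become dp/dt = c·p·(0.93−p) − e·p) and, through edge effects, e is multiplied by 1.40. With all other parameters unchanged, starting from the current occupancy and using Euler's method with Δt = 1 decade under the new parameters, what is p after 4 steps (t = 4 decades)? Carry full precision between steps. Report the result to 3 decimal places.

Observed p* = 262/306 = 0.85621.
Balance c(1−p*) = e gives c = e/(1 − 0.85621) = 0.17/0.14379 = 1.18227.
Starting from p₀ = 0.85621; update p ← p + (dp/dt)·Δt with the new parameters.
t = 1: p = 0.85621 + (-0.12908) = 0.72713
t = 2: p = 0.72713 + (+0.00135) = 0.72847
t = 3: p = 0.72847 + (+0.00019) = 0.72866
t = 4: p = 0.72866 + (+0.00003) = 0.72869

0.729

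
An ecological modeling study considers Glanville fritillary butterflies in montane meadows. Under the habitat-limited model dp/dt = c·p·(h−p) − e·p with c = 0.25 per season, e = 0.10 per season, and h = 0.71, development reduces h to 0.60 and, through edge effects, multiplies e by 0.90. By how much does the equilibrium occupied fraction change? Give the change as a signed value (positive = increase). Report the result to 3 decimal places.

-0.070

Before: p* = h − e/c = 0.71 − 0.10/0.25 = 0.71 − 0.4000 = 0.3100.
After: c = 0.25, e = 0.09, h = 0.60; p* = 0.60 − 0.09/0.25 = 0.2400.
Δp* = 0.2400 − 0.3100 = -0.0700.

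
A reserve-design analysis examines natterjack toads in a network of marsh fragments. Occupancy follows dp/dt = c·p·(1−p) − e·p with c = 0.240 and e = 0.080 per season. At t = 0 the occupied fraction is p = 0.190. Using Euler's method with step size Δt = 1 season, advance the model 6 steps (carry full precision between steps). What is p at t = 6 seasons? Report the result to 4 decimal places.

0.3372

Update rule: p ← p + [c·p·(1−p) − e·p]·Δt with Δt = 1.
p: 0.19000 → 0.21174  (Δp = +0.02174)
p: 0.21174 → 0.23485  (Δp = +0.02312)
p: 0.23485 → 0.25919  (Δp = +0.02434)
p: 0.25919 → 0.28454  (Δp = +0.02535)
p: 0.28454 → 0.31064  (Δp = +0.02610)
p: 0.31064 → 0.33718  (Δp = +0.02654)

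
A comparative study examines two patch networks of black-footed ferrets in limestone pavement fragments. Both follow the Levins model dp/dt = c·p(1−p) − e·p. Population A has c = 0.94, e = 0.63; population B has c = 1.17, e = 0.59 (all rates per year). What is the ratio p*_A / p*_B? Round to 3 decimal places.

0.665

A: p*_A = 1 − 0.63/0.94 = 0.3298.
B: p*_B = 1 − 0.59/1.17 = 0.4957.
p*_A / p*_B = 0.3298/0.4957 = 0.6653.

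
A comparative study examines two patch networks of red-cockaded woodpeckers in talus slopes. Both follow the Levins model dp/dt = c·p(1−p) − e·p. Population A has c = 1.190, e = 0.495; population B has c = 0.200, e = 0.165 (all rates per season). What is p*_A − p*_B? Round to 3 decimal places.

A: p*_A = 1 − 0.495/1.190 = 0.5840.
B: p*_B = 1 − 0.165/0.200 = 0.1750.
p*_A − p*_B = 0.5840 − 0.1750 = 0.4090.

0.409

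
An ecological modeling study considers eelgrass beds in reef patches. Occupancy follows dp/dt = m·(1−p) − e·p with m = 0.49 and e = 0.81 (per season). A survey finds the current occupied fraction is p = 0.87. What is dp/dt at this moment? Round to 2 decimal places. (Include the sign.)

-0.64

Colonization term: m·(1−p) = 0.49×0.1300 = 0.06370.
Extinction term: e·p = 0.70470.
dp/dt = 0.06370 − 0.70470 = -0.64100.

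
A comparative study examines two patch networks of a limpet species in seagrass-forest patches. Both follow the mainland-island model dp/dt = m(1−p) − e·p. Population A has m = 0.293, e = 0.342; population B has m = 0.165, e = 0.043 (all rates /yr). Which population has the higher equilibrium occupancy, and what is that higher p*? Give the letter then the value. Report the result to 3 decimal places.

B, 0.793

A: p*_A = m/(m+e) = 0.293/0.6350 = 0.4614.
B: p*_B = 0.165/0.2080 = 0.7933.
B is higher at 0.7933.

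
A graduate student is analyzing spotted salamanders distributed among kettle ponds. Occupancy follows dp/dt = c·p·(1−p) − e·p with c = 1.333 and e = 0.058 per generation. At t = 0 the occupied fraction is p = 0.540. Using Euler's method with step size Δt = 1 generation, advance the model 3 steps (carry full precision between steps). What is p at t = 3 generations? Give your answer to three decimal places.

Update rule: p ← p + [c·p·(1−p) − e·p]·Δt with Δt = 1.
t = 1: p = 0.54000 + (+0.29980) = 0.83980
t = 2: p = 0.83980 + (+0.13063) = 0.97043
t = 3: p = 0.97043 + (-0.01803) = 0.95240

0.952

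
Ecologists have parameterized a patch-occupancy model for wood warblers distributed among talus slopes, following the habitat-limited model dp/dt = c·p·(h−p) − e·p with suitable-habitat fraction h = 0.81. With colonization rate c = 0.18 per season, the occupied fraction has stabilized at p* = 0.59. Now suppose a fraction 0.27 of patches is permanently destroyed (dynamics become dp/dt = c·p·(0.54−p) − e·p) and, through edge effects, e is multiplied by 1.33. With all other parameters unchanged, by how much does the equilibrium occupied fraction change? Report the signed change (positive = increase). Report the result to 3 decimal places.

Balance c(h−p*) = e gives e = 0.18×(0.81 − 0.59000) = 0.03960.
New p* = 0.54 − e/c = 0.54 − 0.05267/0.18000 = 0.24739.
Δp* = 0.24739 − 0.59000 = -0.34261.

-0.343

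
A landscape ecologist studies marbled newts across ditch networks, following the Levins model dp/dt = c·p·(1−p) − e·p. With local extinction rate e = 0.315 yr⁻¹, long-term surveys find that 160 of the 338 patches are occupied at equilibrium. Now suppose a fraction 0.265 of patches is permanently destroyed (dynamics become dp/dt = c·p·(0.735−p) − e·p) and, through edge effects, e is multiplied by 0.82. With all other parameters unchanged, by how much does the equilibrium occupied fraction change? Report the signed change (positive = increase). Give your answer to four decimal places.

Observed p* = 160/338 = 0.47337.
Balance c(1−p*) = e gives c = e/(1 − 0.47337) = 0.315/0.52663 = 0.59814.
New p* = 0.735 − e/c = 0.735 − 0.25830/0.59814 = 0.30316.
Δp* = 0.30316 − 0.47337 = -0.17021.

-0.1702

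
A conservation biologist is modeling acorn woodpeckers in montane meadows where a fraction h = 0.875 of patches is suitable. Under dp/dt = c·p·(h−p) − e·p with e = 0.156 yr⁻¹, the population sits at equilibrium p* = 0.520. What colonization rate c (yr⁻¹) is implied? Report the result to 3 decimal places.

At equilibrium c(h−p*) = e, so c = e/(h−p*).
c = 0.156/(0.875 − 0.520) = 0.156/0.3550 = 0.4394.

0.439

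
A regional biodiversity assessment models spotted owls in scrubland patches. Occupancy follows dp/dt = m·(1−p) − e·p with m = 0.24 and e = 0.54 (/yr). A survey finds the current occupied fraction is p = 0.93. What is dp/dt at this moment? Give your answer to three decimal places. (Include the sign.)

-0.485

Colonization term: m·(1−p) = 0.24×0.0700 = 0.01680.
Extinction term: e·p = 0.50220.
dp/dt = 0.01680 − 0.50220 = -0.48540.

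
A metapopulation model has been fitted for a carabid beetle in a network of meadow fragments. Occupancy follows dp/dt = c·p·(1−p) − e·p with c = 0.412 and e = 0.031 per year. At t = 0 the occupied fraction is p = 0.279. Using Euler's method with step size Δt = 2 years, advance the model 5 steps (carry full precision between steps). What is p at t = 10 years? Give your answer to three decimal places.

Update rule: p ← p + [c·p·(1−p) − e·p]·Δt with Δt = 2.
  1  |  dp/dt·Δt = +0.148457  |  p_1 = 0.427457
  2  |  dp/dt·Δt = +0.175161  |  p_2 = 0.602618
  3  |  dp/dt·Δt = +0.159960  |  p_3 = 0.762579
  4  |  dp/dt·Δt = +0.101907  |  p_4 = 0.864486
  5  |  dp/dt·Δt = +0.042933  |  p_5 = 0.907419

0.907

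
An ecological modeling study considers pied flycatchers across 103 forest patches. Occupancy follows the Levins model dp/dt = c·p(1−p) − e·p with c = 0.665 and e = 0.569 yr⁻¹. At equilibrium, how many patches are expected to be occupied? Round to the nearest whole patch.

p* = 1 − e/c = 1 − 0.569/0.665 = 0.1444.
Expected occupied patches = N × p* = 103 × 0.1444 = 14.87 ≈ 15.

15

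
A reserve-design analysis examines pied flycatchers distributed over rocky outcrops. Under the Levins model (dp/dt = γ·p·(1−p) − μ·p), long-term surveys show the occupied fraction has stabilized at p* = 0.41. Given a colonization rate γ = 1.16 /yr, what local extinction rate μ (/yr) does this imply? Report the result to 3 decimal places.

0.684

At equilibrium γ(1−p*) = μ.
μ = 1.16 × (1 − 0.41) = 1.16 × 0.5900 = 0.6844.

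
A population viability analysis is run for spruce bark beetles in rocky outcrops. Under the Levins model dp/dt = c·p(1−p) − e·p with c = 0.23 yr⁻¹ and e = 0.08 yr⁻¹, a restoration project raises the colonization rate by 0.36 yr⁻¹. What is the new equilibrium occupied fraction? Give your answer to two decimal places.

0.86

Before: p* = 1 − 0.08/0.23 = 0.6522.
After the change, c = 0.59, e = 0.08, so p* = 1 − 0.08/0.59 = 0.8644.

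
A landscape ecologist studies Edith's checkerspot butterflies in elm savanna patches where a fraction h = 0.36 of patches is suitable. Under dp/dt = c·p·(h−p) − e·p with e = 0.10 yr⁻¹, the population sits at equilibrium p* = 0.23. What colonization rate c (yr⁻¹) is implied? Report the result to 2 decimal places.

0.77

At equilibrium c(h−p*) = e, so c = e/(h−p*).
c = 0.10/(0.36 − 0.23) = 0.10/0.1300 = 0.7692.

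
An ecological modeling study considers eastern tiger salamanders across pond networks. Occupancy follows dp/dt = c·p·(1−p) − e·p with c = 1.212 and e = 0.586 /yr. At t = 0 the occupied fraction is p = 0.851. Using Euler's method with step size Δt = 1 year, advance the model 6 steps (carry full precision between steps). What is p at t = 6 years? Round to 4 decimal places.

0.5164

Update rule: p ← p + [c·p·(1−p) − e·p]·Δt with Δt = 1.
p: 0.85100 → 0.50599  (Δp = -0.34501)
p: 0.50599 → 0.51244  (Δp = +0.00644)
p: 0.51244 → 0.51496  (Δp = +0.00252)
p: 0.51496 → 0.51592  (Δp = +0.00096)
p: 0.51592 → 0.51628  (Δp = +0.00036)
p: 0.51628 → 0.51642  (Δp = +0.00014)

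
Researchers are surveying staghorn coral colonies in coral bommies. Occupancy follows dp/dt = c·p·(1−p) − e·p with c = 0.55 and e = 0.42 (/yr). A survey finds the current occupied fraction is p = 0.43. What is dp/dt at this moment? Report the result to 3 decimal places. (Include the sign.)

Colonization term: c·p·(1−p) = 0.55×0.43×0.5700 = 0.13481.
Extinction term: e·p = 0.18060.
dp/dt = 0.13481 − 0.18060 = -0.04579.

-0.046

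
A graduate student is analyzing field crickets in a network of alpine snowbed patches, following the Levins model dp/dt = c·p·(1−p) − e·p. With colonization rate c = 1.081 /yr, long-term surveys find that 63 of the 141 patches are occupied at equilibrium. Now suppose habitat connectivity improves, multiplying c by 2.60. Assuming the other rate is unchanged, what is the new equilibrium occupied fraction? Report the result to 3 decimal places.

0.787

Observed p* = 63/141 = 0.44681.
Balance c(1−p*) = e gives e = 1.081×(1 − 0.44681) = 0.59800.
New p* = 1 − e/c = 1 − 0.59800/2.81060 = 0.78723.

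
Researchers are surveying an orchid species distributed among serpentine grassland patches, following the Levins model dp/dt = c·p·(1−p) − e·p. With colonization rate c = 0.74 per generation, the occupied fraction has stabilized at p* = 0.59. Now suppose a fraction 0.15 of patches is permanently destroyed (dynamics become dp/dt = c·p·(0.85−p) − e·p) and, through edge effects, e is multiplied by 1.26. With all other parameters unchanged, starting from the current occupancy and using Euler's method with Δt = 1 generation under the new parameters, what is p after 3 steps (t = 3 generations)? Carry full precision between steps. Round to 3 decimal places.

Balance c(1−p*) = e gives e = 0.74×(1 − 0.59000) = 0.30340.
Starting from p₀ = 0.59000; update p ← p + (dp/dt)·Δt with the new parameters.
t = 1: p = 0.59000 + (-0.11203) = 0.47797
t = 2: p = 0.47797 + (-0.05113) = 0.42684
t = 3: p = 0.42684 + (-0.02951) = 0.39732

0.397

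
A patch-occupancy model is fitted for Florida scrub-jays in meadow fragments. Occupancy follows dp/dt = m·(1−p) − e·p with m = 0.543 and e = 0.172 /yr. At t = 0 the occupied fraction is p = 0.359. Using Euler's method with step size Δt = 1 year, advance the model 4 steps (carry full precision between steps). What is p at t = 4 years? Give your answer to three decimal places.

Update rule: p ← p + [m·(1−p) − e·p]·Δt with Δt = 1.
p: 0.35900 → 0.64532  (Δp = +0.28632)
p: 0.64532 → 0.72691  (Δp = +0.08160)
p: 0.72691 → 0.75017  (Δp = +0.02326)
p: 0.75017 → 0.75680  (Δp = +0.00663)

0.757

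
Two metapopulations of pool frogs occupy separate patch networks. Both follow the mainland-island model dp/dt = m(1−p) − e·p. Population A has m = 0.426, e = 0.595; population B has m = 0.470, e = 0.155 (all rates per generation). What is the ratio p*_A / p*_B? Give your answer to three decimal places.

A: p*_A = m/(m+e) = 0.426/1.0210 = 0.4172.
B: p*_B = 0.470/0.6250 = 0.7520.
p*_A / p*_B = 0.4172/0.7520 = 0.5548.

0.555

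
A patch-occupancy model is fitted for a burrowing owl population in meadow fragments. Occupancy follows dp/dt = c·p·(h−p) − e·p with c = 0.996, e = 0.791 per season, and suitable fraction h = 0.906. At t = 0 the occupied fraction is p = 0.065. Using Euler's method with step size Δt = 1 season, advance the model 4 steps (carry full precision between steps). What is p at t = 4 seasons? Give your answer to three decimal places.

Update rule: p ← p + [c·p·(h−p) − e·p]·Δt with Δt = 1.
p: 0.06500 → 0.06803  (Δp = +0.00303)
p: 0.06803 → 0.07100  (Δp = +0.00297)
p: 0.07100 → 0.07389  (Δp = +0.00289)
p: 0.07389 → 0.07668  (Δp = +0.00279)

0.077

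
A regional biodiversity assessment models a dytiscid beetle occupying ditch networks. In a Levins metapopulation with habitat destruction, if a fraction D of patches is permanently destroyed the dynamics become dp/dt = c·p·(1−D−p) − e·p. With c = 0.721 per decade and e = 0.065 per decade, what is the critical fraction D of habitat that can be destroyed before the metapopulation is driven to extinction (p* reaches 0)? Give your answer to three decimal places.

0.910

The nontrivial equilibrium is p* = (1−D) − e/c; extinction occurs when this hits zero.
So D_crit = 1 − e/c = 1 − 0.065/0.721 = 1 − 0.0902 = 0.9098.
Note this equals the original equilibrium occupancy — the Levins extinction-debt result.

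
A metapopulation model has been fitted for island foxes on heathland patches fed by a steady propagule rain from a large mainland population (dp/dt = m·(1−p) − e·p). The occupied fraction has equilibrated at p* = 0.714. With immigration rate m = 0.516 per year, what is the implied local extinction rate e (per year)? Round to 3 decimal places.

0.207

At equilibrium m(1−p*) = e·p*, so e = m(1−p*)/p*.
e = 0.516 × 0.2860 / 0.714 = 0.2067.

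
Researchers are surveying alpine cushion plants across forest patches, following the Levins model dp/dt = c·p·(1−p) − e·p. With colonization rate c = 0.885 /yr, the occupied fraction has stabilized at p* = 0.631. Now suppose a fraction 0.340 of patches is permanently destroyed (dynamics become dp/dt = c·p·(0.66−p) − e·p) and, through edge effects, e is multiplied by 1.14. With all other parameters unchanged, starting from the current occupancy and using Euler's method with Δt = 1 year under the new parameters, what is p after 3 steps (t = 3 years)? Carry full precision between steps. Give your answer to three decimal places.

0.315

Balance c(1−p*) = e gives e = 0.885×(1 − 0.63100) = 0.32656.
Starting from p₀ = 0.63100; update p ← p + (dp/dt)·Δt with the new parameters.
p: 0.63100 → 0.41228  (Δp = -0.21872)
p: 0.41228 → 0.34918  (Δp = -0.06310)
p: 0.34918 → 0.31524  (Δp = -0.03394)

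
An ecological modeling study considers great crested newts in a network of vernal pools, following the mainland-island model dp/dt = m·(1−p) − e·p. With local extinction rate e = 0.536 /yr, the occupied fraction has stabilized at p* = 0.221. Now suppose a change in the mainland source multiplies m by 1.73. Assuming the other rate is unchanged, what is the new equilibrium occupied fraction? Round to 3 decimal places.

0.329

Balance m(1−p*) = e·p* gives m = e·p*/(1−p*) = 0.536×0.22100/0.77900 = 0.15206.
New p* = m/(m+e) = 0.26306/(0.26306+0.53600) = 0.32921.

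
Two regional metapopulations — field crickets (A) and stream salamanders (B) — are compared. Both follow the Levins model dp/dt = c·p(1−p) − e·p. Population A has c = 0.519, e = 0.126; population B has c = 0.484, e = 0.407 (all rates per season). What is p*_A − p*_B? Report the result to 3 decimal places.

0.598

A: p*_A = 1 − 0.126/0.519 = 0.7572.
B: p*_B = 1 − 0.407/0.484 = 0.1591.
p*_A − p*_B = 0.7572 − 0.1591 = 0.5981.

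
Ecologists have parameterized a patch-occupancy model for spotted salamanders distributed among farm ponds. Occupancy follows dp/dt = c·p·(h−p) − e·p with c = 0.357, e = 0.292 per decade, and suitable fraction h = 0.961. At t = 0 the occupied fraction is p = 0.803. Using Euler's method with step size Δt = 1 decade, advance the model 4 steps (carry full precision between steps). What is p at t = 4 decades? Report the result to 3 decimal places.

0.396

Update rule: p ← p + [c·p·(h−p) − e·p]·Δt with Δt = 1.
step 1: Δp = -0.18918, p = 0.61382
step 2: Δp = -0.10316, p = 0.51066
step 3: Δp = -0.06701, p = 0.44365
step 4: Δp = -0.04761, p = 0.39604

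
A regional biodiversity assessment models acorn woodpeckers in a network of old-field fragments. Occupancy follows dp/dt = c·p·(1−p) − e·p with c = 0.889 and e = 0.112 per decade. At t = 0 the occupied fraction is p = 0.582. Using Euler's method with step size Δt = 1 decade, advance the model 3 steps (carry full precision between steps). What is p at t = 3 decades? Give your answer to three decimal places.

0.861

Update rule: p ← p + [c·p·(1−p) − e·p]·Δt with Δt = 1.
t = 1: p = 0.58200 + (+0.15109) = 0.73309
t = 2: p = 0.73309 + (+0.09184) = 0.82493
t = 3: p = 0.82493 + (+0.03600) = 0.86093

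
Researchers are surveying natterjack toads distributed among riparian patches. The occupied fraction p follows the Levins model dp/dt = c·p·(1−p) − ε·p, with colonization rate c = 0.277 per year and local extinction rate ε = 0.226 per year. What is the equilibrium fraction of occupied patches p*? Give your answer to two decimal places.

0.18

At equilibrium, colonization balances extinction: c·p*·(1−p*) = ε·p*.
So p* = 1 − ε/c = 1 − 0.226/0.277 = 1 − 0.8159 = 0.1841.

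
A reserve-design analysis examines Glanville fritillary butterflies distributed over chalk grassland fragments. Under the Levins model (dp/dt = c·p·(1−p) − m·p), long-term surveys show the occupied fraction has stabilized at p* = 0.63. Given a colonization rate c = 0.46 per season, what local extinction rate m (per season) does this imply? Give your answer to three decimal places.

0.170

At equilibrium c(1−p*) = m.
m = 0.46 × (1 − 0.63) = 0.46 × 0.3700 = 0.1702.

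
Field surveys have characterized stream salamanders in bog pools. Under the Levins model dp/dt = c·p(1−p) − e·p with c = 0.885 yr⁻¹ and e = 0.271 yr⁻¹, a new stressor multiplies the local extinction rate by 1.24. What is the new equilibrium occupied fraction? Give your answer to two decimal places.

Before: p* = 1 − 0.271/0.885 = 0.6938.
After the change, c = 0.885, e = 0.33604, so p* = 1 − 0.33604/0.885 = 0.6203.

0.62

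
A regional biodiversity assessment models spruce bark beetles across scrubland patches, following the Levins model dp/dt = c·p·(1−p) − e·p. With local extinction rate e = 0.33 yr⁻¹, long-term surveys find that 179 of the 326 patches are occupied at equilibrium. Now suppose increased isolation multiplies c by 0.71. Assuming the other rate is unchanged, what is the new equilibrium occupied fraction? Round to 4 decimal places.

0.3649

Observed p* = 179/326 = 0.54908.
Balance c(1−p*) = e gives c = e/(1 − 0.54908) = 0.33/0.45092 = 0.73184.
New p* = 1 − e/c = 1 − 0.33000/0.51961 = 0.36491.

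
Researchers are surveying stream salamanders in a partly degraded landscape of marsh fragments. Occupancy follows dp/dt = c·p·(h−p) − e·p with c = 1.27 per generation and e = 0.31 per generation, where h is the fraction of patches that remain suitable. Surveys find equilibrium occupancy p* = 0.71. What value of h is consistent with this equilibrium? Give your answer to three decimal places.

0.954

At equilibrium c(h−p*) = e, so h = p* + e/c.
h = 0.71 + 0.31/1.27 = 0.71 + 0.2441 = 0.9541.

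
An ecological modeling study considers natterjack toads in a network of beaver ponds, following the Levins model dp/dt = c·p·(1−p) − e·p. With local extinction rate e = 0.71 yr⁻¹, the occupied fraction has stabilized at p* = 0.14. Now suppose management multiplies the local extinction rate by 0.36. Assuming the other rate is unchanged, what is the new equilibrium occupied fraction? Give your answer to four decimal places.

Balance c(1−p*) = e gives c = e/(1 − 0.14000) = 0.71/0.86000 = 0.82558.
New p* = 1 − e/c = 1 − 0.25560/0.82558 = 0.69040.

0.6904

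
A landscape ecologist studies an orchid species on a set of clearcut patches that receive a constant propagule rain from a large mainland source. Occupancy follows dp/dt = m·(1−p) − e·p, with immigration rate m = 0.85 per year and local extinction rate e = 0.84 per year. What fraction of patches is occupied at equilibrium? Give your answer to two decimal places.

At equilibrium the propagule rain into empty patches balances local extinction: m(1−p*) = e·p*.
p* = m/(m+e) = 0.85/(0.85+0.84) = 0.85/1.6900 = 0.5030.

0.50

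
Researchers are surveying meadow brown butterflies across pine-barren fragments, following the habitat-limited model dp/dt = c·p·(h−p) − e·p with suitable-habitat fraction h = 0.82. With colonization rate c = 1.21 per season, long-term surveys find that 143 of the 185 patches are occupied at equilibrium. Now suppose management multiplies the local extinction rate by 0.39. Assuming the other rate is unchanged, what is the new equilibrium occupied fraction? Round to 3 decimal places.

Observed p* = 143/185 = 0.77297.
Balance c(h−p*) = e gives e = 1.21×(0.82 − 0.77297) = 0.05691.
New p* = 0.82 − e/c = 0.82 − 0.02219/1.21000 = 0.80166.

0.802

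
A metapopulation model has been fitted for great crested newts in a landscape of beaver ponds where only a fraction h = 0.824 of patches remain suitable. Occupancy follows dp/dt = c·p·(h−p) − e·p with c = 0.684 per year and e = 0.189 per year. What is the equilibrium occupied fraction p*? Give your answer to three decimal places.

0.548

Setting dp/dt = 0 and dividing by p* gives c·(h−p*) = e.
So p* = h − e/c = 0.824 − 0.189/0.684 = 0.824 − 0.2763 = 0.5477.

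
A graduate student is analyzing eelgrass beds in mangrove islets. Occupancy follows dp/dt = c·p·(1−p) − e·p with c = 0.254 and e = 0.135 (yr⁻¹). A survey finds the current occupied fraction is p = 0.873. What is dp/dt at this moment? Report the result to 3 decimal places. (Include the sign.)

-0.090

Colonization term: c·p·(1−p) = 0.254×0.873×0.1270 = 0.02816.
Extinction term: e·p = 0.11786.
dp/dt = 0.02816 − 0.11786 = -0.08969.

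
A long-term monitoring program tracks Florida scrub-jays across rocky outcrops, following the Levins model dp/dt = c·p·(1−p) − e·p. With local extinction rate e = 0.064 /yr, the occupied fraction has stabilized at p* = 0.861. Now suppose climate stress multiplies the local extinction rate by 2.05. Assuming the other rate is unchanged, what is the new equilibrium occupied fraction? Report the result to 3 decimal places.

0.715

Balance c(1−p*) = e gives c = e/(1 − 0.86100) = 0.064/0.13900 = 0.46043.
New p* = 1 − e/c = 1 − 0.13120/0.46043 = 0.71505.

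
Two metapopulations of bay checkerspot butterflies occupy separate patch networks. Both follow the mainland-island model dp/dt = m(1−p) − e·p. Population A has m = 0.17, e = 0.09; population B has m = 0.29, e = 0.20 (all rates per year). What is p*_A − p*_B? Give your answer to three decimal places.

A: p*_A = m/(m+e) = 0.17/0.2600 = 0.6538.
B: p*_B = 0.29/0.4900 = 0.5918.
p*_A − p*_B = 0.6538 − 0.5918 = 0.0620.

0.062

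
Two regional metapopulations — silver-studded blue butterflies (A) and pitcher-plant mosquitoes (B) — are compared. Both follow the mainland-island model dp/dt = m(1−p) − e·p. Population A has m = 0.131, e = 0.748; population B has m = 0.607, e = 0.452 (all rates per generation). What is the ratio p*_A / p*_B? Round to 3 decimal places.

0.260

A: p*_A = m/(m+e) = 0.131/0.8790 = 0.1490.
B: p*_B = 0.607/1.0590 = 0.5732.
p*_A / p*_B = 0.1490/0.5732 = 0.2600.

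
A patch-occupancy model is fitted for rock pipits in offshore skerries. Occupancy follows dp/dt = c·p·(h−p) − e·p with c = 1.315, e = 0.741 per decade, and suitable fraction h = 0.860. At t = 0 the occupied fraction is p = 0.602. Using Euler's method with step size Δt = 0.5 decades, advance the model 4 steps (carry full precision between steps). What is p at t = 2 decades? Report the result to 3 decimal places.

Update rule: p ← p + [c·p·(h−p) − e·p]·Δt with Δt = 0.5.
step 1: Δp = -0.12092, p = 0.48108
step 2: Δp = -0.05838, p = 0.42270
step 3: Δp = -0.03507, p = 0.38762
step 4: Δp = -0.02322, p = 0.36440

0.364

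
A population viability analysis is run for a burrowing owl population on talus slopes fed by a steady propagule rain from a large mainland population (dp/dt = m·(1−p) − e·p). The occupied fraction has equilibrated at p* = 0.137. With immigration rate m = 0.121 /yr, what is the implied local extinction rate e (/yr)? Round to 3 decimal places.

At equilibrium m(1−p*) = e·p*, so e = m(1−p*)/p*.
e = 0.121 × 0.8630 / 0.137 = 0.7622.

0.762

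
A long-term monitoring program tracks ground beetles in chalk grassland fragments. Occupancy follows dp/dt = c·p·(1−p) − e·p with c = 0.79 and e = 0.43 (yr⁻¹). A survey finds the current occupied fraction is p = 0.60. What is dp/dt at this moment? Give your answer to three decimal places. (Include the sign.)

Colonization term: c·p·(1−p) = 0.79×0.60×0.4000 = 0.18960.
Extinction term: e·p = 0.25800.
dp/dt = 0.18960 − 0.25800 = -0.06840.

-0.068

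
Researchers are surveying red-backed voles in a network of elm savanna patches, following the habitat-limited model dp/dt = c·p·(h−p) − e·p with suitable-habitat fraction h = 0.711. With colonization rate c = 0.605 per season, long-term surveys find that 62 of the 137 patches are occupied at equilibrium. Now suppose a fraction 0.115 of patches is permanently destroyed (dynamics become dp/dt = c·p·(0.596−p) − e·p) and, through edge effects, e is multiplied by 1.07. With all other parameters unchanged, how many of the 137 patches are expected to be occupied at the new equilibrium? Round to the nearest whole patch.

44

Observed p* = 62/137 = 0.45255.
Balance c(h−p*) = e gives e = 0.605×(0.711 − 0.45255) = 0.15636.
New p* = 0.596 − e/c = 0.596 − 0.16731/0.60500 = 0.31945.
Expected occupied = 137 × 0.31945 = 43.76 ≈ 44.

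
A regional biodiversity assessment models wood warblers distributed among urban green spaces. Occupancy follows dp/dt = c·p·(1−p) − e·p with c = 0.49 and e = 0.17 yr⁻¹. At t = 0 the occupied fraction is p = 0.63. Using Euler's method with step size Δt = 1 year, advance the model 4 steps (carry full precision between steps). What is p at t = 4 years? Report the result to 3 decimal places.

0.648

Update rule: p ← p + [c·p·(1−p) − e·p]·Δt with Δt = 1.
t = 1: p = 0.63000 + (+0.00712) = 0.63712
t = 2: p = 0.63712 + (+0.00498) = 0.64210
t = 3: p = 0.64210 + (+0.00345) = 0.64555
t = 4: p = 0.64555 + (+0.00238) = 0.64792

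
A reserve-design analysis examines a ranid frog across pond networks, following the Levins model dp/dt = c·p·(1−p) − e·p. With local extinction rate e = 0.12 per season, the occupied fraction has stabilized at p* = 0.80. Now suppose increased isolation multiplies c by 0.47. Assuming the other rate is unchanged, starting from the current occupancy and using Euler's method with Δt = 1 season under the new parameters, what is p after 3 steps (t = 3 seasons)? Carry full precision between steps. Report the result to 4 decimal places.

0.6846

Balance c(1−p*) = e gives c = e/(1 − 0.80000) = 0.12/0.20000 = 0.60000.
Starting from p₀ = 0.80000; update p ← p + (dp/dt)·Δt with the new parameters.
  1  |  dp/dt·Δt = -0.050880  |  p_1 = 0.749120
  2  |  dp/dt·Δt = -0.036896  |  p_2 = 0.712224
  3  |  dp/dt·Δt = -0.027668  |  p_3 = 0.684556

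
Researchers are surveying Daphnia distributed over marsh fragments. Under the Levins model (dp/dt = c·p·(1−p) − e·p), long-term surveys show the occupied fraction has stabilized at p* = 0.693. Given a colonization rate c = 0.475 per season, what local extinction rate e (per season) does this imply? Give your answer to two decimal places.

At equilibrium c(1−p*) = e.
e = 0.475 × (1 − 0.693) = 0.475 × 0.3070 = 0.1458.

0.15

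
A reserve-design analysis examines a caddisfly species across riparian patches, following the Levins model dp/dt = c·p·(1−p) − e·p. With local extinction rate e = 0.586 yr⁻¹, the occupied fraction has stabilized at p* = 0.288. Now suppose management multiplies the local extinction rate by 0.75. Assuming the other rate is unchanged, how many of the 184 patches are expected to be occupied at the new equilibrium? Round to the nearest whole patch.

Balance c(1−p*) = e gives c = e/(1 − 0.28800) = 0.586/0.71200 = 0.82303.
New p* = 1 − e/c = 1 − 0.43950/0.82303 = 0.46600.
Expected occupied = 184 × 0.46600 = 85.74 ≈ 86.

86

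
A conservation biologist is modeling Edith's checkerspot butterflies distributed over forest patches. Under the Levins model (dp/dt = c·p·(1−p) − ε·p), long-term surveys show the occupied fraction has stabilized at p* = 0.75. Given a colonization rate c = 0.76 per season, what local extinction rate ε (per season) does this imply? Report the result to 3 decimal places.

At equilibrium c(1−p*) = ε.
ε = 0.76 × (1 − 0.75) = 0.76 × 0.2500 = 0.1900.

0.190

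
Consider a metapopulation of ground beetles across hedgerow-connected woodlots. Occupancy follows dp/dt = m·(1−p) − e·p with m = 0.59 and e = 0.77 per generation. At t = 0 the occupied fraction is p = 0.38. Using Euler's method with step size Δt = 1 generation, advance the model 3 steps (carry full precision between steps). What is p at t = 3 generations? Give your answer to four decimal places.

0.4363

Update rule: p ← p + [m·(1−p) − e·p]·Δt with Δt = 1.
  1  |  dp/dt·Δt = +0.073200  |  p_1 = 0.453200
  2  |  dp/dt·Δt = -0.026352  |  p_2 = 0.426848
  3  |  dp/dt·Δt = +0.009487  |  p_3 = 0.436335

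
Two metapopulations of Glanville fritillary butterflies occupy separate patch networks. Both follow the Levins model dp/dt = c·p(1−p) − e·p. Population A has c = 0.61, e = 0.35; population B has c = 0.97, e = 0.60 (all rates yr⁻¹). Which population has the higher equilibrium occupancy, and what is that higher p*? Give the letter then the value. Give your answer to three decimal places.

A, 0.426

A: p*_A = 1 − 0.35/0.61 = 0.4262.
B: p*_B = 1 − 0.60/0.97 = 0.3814.
A is higher at 0.4262.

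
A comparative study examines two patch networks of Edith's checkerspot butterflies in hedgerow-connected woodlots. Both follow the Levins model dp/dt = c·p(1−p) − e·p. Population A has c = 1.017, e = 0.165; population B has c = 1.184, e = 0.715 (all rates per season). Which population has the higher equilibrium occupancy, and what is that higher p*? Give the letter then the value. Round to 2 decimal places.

A: p*_A = 1 − 0.165/1.017 = 0.8378.
B: p*_B = 1 − 0.715/1.184 = 0.3961.
A is higher at 0.8378.

A, 0.84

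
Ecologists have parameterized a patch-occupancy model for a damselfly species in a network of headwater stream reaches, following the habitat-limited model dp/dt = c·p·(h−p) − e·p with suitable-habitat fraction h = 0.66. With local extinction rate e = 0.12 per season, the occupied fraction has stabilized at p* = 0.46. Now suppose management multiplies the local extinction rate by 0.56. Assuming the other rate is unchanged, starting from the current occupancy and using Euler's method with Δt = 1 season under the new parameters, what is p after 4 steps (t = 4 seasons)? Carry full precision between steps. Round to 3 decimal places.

0.526

Balance c(h−p*) = e gives c = e/(0.66 − 0.46000) = 0.12/0.20000 = 0.60000.
Starting from p₀ = 0.46000; update p ← p + (dp/dt)·Δt with the new parameters.
step 1: Δp = +0.02429, p = 0.48429
step 2: Δp = +0.01851, p = 0.50280
step 3: Δp = +0.01364, p = 0.51644
step 4: Δp = +0.00978, p = 0.52622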